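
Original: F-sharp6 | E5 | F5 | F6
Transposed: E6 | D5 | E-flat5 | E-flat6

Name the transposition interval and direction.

down a major second

Take the first pair: F#6 → E6. F to E spans 2 letter names, so the interval is some kind of second.
E6 to F#6 is 2 semitones, which makes it a major second; the second version is lower, so the direction is down.
Checking another pair — F6 → Eb6 — gives the same interval.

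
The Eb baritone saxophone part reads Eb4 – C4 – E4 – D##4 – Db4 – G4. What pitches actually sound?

Written C4 on the Eb baritone saxophone sounds as Eb2, a major thirteenth lower; apply that shift to every note.
Eb4 -> Gb2
C4 -> Eb2
E4 -> G2
D##4 -> F##2
Db4 -> Fb2
G4 -> Bb2

Gb2 Eb2 G2 F##2 Fb2 Bb2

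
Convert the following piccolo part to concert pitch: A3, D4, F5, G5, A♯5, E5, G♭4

A4 D5 F6 G6 A#6 E6 Gb5

Written C4 on the piccolo sounds as C5, a perfect octave higher; apply that shift to every note.
A3 → A4
D4 → D5
F5 → F6
G5 → G6
A#5 → A#6
E5 → E6
Gb4 → Gb5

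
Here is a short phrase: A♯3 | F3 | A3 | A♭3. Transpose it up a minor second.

A#3 to B3
F3 to Gb3
A3 to Bb3
Ab3 to Bbb3

B3 Gb3 Bb3 Bbb3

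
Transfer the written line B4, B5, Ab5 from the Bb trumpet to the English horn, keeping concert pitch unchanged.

E5 E6 Db6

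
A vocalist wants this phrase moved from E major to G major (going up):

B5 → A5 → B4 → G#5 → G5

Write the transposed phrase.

From E up to G is a minor third; apply that to each pitch.
B5 to D6
A5 to C6
B4 to D5
G#5 to B5
G5 to Bb5

D6 C6 D5 B5 Bb5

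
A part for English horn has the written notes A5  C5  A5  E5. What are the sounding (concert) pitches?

D5 F4 D5 A4

The English horn sounds a perfect fifth below written, so transpose each written note down a perfect fifth.
A5 to D5
C5 to F4
A5 to D5
E5 to A4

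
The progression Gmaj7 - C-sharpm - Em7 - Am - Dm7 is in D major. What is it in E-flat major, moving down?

D major down to E-flat major is a major seventh; each chord root moves by that interval while the quality stays the same.
Gmaj7: root G down a major seventh → Ab, giving Abmaj7.
C-sharpm: root C-sharp down a major seventh → D, giving Dm.
Em7: root E down a major seventh → F, giving Fm7.
Am: root A down a major seventh → Bb, giving Bbm.
Dm7: root D down a major seventh → Eb, giving Ebm7.

Abmaj7 Dm Fm7 Bbm Ebm7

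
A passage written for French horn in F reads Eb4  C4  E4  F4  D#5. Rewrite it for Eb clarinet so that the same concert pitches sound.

F3 D3 F#3 G3 E#4

First find concert pitch: the French horn in F sounds a perfect fifth below written, so Eb4 C4 E4 F4 D#5 sounds Ab3 F3 A3 Bb3 G#4.
Then write for Eb clarinet: it sounds a minor third above written, so the part must be a minor third below concert.
Ab3 → F3
F3 → D3
A3 → F#3
Bb3 → G3
G#4 → E#4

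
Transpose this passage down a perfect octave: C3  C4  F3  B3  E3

C2 C3 F2 B2 E2

C3 becomes C2
C4 becomes C3
F3 becomes F2
B3 becomes B2
E3 becomes E2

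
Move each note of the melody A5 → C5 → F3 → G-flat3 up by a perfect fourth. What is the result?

A5 to D6
C5 to F5
F3 to Bb3
Gb3 to Cb4

D6 F5 Bb3 Cb4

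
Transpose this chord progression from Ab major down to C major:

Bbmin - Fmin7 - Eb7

Dmin Amin7 G7

Ab major down to C major is a minor sixth; each chord root moves by that interval while the quality stays the same.
Bbmin: root Bb down a minor sixth → D, giving Dmin.
Fmin7: root F down a minor sixth → A, giving Amin7.
Eb7: root Eb down a minor sixth → G, giving G7.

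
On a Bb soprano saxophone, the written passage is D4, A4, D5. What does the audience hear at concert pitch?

Written C4 on the Bb soprano saxophone sounds as Bb3, a major second lower; apply that shift to every note.
D4 becomes C4
A4 becomes G4
D5 becomes C5

C4 G4 C5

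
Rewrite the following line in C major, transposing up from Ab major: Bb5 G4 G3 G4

D6 B4 B3 B4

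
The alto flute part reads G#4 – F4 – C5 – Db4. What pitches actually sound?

The alto flute sounds a perfect fourth below written, so transpose each written note down a perfect fourth.
G#4 to D#4
F4 to C4
C5 to G4
Db4 to Ab3

D#4 C4 G4 Ab3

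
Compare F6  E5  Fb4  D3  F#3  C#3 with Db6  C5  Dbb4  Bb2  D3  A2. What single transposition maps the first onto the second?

down a major third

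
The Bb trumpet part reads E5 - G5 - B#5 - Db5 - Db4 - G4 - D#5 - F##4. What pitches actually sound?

D5 F5 A#5 Cb5 Cb4 F4 C#5 E#4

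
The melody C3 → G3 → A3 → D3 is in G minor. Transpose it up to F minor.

Bb3 F4 G4 C4

From G up to F is a minor seventh; apply that to each pitch.
C3 to Bb3
G3 to F4
A3 to G4
D3 to C4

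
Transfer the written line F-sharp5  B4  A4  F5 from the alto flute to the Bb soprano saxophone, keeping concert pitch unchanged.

First find concert pitch: the alto flute sounds a perfect fourth below written, so F-sharp5 B4 A4 F5 sounds C#5 F#4 E4 C5.
Then write for Bb soprano saxophone: it sounds a major second below written, so the part must be a major second above concert.
C#5 → D#5
F#4 → G#4
E4 → F#4
C5 → D5

D#5 G#4 F#4 D5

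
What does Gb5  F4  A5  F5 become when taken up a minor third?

Bbb5 Ab4 C6 Ab5

Gb5 -> Bbb5
F4 -> Ab4
A5 -> C6
F5 -> Ab5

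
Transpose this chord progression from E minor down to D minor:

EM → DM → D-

DM CM C-

E minor down to D minor is a major second; each chord root moves by that interval while the quality stays the same.
EM: root E down a major second → D, giving DM.
DM: root D down a major second → C, giving CM.
D-: root D down a major second → C, giving C-.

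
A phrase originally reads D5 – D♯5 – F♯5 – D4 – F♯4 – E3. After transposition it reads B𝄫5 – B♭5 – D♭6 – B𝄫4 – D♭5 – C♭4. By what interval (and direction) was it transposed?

up a diminished sixth

From D5 to Bbb5 is 6 letter names — a sixth of some quality.
D5 to Bbb5 is 7 semitones, which makes it a diminished sixth; the second version is higher, so the direction is up.
Checking another pair — E3 → Cb4 — gives the same interval.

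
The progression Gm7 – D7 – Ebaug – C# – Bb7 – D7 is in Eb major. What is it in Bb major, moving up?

Dm7 A7 Bbaug G# F7 A7

Eb major up to Bb major is a perfect fifth; each chord root moves by that interval while the quality stays the same.
Gm7: root G up a perfect fifth → D, giving Dm7.
D7: root D up a perfect fifth → A, giving A7.
Ebaug: root Eb up a perfect fifth → Bb, giving Bbaug.
C#: root C# up a perfect fifth → G#, giving G#.
Bb7: root Bb up a perfect fifth → F, giving F7.
D7: root D up a perfect fifth → A, giving A7.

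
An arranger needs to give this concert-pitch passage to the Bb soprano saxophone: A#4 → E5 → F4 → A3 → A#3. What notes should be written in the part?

Written C4 sounds as Bb3 on the Bb soprano saxophone, so concert pitches are written a major second up.
A#4 becomes B#4
E5 becomes F#5
F4 becomes G4
A3 becomes B3
A#3 becomes B#3

B#4 F#5 G4 B3 B#3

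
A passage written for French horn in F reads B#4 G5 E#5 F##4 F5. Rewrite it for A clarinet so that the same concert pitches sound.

G#4 Eb5 C#5 D#4 Db5

First find concert pitch: the French horn in F sounds a perfect fifth below written, so B#4 G5 E#5 F##4 F5 sounds E#4 C5 A#4 B#3 Bb4.
Then write for A clarinet: it sounds a minor third below written, so the part must be a minor third above concert.
E#4 → G#4
C5 → Eb5
A#4 → C#5
B#3 → D#4
Bb4 → Db5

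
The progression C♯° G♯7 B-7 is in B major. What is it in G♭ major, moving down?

Ab° Eb7 Gb-7

B major down to G♭ major is an augmented third; each chord root moves by that interval while the quality stays the same.
C♯°: root C♯ down an augmented third → Ab, giving Ab°.
G♯7: root G♯ down an augmented third → Eb, giving Eb7.
B-7: root B down an augmented third → Gb, giving Gb-7.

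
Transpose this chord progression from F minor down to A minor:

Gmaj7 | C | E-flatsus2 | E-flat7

F minor down to A minor is a minor sixth; each chord root moves by that interval while the quality stays the same.
Gmaj7: root G down a minor sixth → B, giving Bmaj7.
C: root C down a minor sixth → E, giving E.
E-flatsus2: root E-flat down a minor sixth → G, giving Gsus2.
E-flat7: root E-flat down a minor sixth → G, giving G7.

Bmaj7 E Gsus2 G7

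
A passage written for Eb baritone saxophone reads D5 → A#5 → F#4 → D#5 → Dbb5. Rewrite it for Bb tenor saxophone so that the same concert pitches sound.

First find concert pitch: the Eb baritone saxophone sounds a major thirteenth below written, so D5 A#5 F#4 D#5 Dbb5 sounds F3 C#4 A2 F#3 Fbb3.
Then write for Bb tenor saxophone: it sounds a major ninth below written, so the part must be a major ninth above concert.
F3 → G4
C#4 → D#5
A2 → B3
F#3 → G#4
Fbb3 → Gbb4

G4 D#5 B3 G#4 Gbb4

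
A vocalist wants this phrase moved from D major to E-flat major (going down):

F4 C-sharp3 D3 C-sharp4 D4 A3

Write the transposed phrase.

D major to E-flat major down is a major seventh, so every note moves down by that interval.
F4 → Gb3
C#3 → D2
D3 → Eb2
C#4 → D3
D4 → Eb3
A3 → Bb2

Gb3 D2 Eb2 D3 Eb3 Bb2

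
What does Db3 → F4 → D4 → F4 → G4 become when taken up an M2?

Eb3 G4 E4 G4 A4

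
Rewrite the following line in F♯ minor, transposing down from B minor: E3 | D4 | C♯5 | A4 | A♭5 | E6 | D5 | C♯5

B2 A3 G#4 E4 Eb5 B5 A4 G#4

B minor to F♯ minor down is a perfect fourth, so every note moves down by that interval.
E3 -> B2
D4 -> A3
C#5 -> G#4
A4 -> E4
Ab5 -> Eb5
E6 -> B5
D5 -> A4
C#5 -> G#4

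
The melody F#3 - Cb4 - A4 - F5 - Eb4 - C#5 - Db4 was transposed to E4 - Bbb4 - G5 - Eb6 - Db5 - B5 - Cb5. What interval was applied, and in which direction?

From F#3 to E4 is 7 letter names — a seventh of some quality.
F#3 to E4 is 10 semitones, which makes it a minor seventh; the second version is higher, so the direction is up.
Checking another pair — Db4 → Cb5 — gives the same interval.

up a minor seventh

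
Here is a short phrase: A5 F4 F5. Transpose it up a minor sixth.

A5 up a minor sixth is F6.
F4: a sixth up reaches D, and 8 semitones makes it Db5.
A minor sixth up from F5 gives Db6.

F6 Db5 Db6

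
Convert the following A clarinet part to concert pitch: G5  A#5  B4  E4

The A clarinet sounds a minor third below written, so transpose each written note down a minor third.
G5 becomes E5
A#5 becomes F##5
B4 becomes G#4
E4 becomes C#4

E5 F##5 G#4 C#4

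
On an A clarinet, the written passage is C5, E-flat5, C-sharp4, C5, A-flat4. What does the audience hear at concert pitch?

A4 C5 A#3 A4 F4

The A clarinet sounds a minor third below written, so transpose each written note down a minor third.
C5 -> A4
Eb5 -> C5
C#4 -> A#3
C5 -> A4
Ab4 -> F4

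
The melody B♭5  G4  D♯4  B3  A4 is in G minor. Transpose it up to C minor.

Eb6 C5 G#4 E4 D5

G minor to C minor up is a perfect fourth, so every note moves up by that interval.
Bb5 to Eb6
G4 to C5
D#4 to G#4
B3 to E4
A4 to D5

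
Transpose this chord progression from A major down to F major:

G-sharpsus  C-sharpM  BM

Esus AM GM

A major down to F major is a major third; each chord root moves by that interval while the quality stays the same.
G-sharpsus: root G-sharp down a major third → E, giving Esus.
C-sharpM: root C-sharp down a major third → A, giving AM.
BM: root B down a major third → G, giving GM.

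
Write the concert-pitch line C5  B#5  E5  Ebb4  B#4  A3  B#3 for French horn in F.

G5 F##6 B5 Bbb4 F##5 E4 F##4

The French horn in F sounds a perfect fifth below written, so the written part must be a perfect fifth above concert — transpose each note up.
C5 becomes G5
B#5 becomes F##6
E5 becomes B5
Ebb4 becomes Bbb4
B#4 becomes F##5
A3 becomes E4
B#3 becomes F##4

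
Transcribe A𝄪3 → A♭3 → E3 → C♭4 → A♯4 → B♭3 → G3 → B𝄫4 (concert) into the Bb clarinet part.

Written C4 sounds as Bb3 on the Bb clarinet, so concert pitches are written a major second up.
A##3 becomes B##3
Ab3 becomes Bb3
E3 becomes F#3
Cb4 becomes Db4
A#4 becomes B#4
Bb3 becomes C4
G3 becomes A3
Bbb4 becomes Cb5

B##3 Bb3 F#3 Db4 B#4 C4 A3 Cb5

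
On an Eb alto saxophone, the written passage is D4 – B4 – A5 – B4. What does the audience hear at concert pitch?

F3 D4 C5 D4

Written C4 on the Eb alto saxophone sounds as Eb3, a major sixth lower; apply that shift to every note.
D4 → F3
B4 → D4
A5 → C5
B4 → D4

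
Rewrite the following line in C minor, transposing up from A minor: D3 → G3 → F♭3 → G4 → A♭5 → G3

F3 Bb3 Abb3 Bb4 Cb6 Bb3

From A up to C is a minor third; apply that to each pitch.
D3 -> F3
G3 -> Bb3
Fb3 -> Abb3
G4 -> Bb4
Ab5 -> Cb6
G3 -> Bb3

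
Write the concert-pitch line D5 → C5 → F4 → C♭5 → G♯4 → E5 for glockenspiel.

D3 C3 F2 Cb3 G#2 E3

Written C4 sounds as C6 on the glockenspiel, so concert pitches are written a perfect fifteenth down.
D5 to D3
C5 to C3
F4 to F2
Cb5 to Cb3
G#4 to G#2
E5 to E3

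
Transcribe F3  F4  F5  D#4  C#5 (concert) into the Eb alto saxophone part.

D4 D5 D6 B#4 A#5

The Eb alto saxophone sounds a major sixth below written, so the written part must be a major sixth above concert — transpose each note up.
F3 → D4
F4 → D5
F5 → D6
D#4 → B#4
C#5 → A#5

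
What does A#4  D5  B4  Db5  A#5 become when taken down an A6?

A#4 gives C4
D5 gives Fb4
B4 gives Db4
Db5 gives Fbb4
A#5 gives C5

C4 Fb4 Db4 Fbb4 C5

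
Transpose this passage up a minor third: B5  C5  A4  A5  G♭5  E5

A minor third up from B5 gives D6.
A minor third up from C5 gives Eb5.
A4: a third up reaches C, and 3 semitones makes it C5.
A minor third up from A5 gives C6.
Gb5: a third up reaches B, and 3 semitones makes it Bbb5.
E5: a third up reaches G, and 3 semitones makes it G5.

D6 Eb5 C5 C6 Bbb5 G5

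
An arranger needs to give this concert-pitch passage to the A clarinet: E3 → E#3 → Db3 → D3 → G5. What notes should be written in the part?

G3 G#3 Fb3 F3 Bb5

Written C4 sounds as A3 on the A clarinet, so concert pitches are written a minor third up.
E3 becomes G3
E#3 becomes G#3
Db3 becomes Fb3
D3 becomes F3
G5 becomes Bb5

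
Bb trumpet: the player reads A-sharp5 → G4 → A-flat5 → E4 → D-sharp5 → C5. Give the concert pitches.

G#5 F4 Gb5 D4 C#5 Bb4

The Bb trumpet sounds a major second below written, so transpose each written note down a major second.
A#5 gives G#5
G4 gives F4
Ab5 gives Gb5
E4 gives D4
D#5 gives C#5
C5 gives Bb4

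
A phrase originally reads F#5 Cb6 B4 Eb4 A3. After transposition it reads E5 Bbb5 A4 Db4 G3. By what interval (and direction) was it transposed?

down a major second

From F#5 to E5 is 2 letter names — a second of some quality.
E5 to F#5 is 2 semitones, which makes it a major second; the second version is lower, so the direction is down.
Checking another pair — A3 → G3 — gives the same interval.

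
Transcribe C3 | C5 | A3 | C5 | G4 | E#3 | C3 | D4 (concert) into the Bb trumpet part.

D3 D5 B3 D5 A4 F##3 D3 E4

The Bb trumpet sounds a major second below written, so the written part must be a major second above concert — transpose each note up.
C3 -> D3
C5 -> D5
A3 -> B3
C5 -> D5
G4 -> A4
E#3 -> F##3
C3 -> D3
D4 -> E4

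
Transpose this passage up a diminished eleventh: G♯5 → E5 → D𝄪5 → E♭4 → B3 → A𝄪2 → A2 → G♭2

C7 Ab6 G#6 Abb5 Eb5 D#4 Db4 Cbb4

G#5 to C7
E5 to Ab6
D##5 to G#6
Eb4 to Abb5
B3 to Eb5
A##2 to D#4
A2 to Db4
Gb2 to Cbb4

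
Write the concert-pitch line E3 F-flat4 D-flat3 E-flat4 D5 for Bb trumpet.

F#3 Gb4 Eb3 F4 E5

Written C4 sounds as Bb3 on the Bb trumpet, so concert pitches are written a major second up.
E3 -> F#3
Fb4 -> Gb4
Db3 -> Eb3
Eb4 -> F4
D5 -> E5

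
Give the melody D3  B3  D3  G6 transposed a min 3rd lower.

D3 → B2
B3 → G#3
D3 → B2
G6 → E6

B2 G#3 B2 E6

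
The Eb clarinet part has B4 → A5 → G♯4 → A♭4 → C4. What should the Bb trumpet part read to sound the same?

First find concert pitch: the Eb clarinet sounds a minor third above written, so B4 A5 G♯4 A♭4 C4 sounds D5 C6 B4 Cb5 Eb4.
Then write for Bb trumpet: it sounds a major second below written, so the part must be a major second above concert.
D5 → E5
C6 → D6
B4 → C#5
Cb5 → Db5
Eb4 → F4

E5 D6 C#5 Db5 F4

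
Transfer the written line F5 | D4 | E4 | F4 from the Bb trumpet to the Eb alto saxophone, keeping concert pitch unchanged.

C6 A4 B4 C5

First find concert pitch: the Bb trumpet sounds a major second below written, so F5 D4 E4 F4 sounds Eb5 C4 D4 Eb4.
Then write for Eb alto saxophone: it sounds a major sixth below written, so the part must be a major sixth above concert.
Eb5 → C6
C4 → A4
D4 → B4
Eb4 → C5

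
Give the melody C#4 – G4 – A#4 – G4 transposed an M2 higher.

C#4 → D#4
G4 → A4
A#4 → B#4
G4 → A4

D#4 A4 B#4 A4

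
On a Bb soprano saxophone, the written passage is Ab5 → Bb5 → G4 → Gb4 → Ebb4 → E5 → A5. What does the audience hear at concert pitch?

Gb5 Ab5 F4 Fb4 Dbb4 D5 G5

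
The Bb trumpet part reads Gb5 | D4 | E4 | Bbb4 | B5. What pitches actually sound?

The Bb trumpet sounds a major second below written, so transpose each written note down a major second.
Gb5 to Fb5
D4 to C4
E4 to D4
Bbb4 to Abb4
B5 to A5

Fb5 C4 D4 Abb4 A5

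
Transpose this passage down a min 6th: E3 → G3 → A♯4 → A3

G#2 B2 C##4 C#3

A minor sixth down from E3 gives G#2.
G3: a sixth down reaches B, and 8 semitones makes it B2.
A#4: a sixth down reaches C, and 8 semitones makes it C##4.
A3: a sixth down reaches C, and 8 semitones makes it C#3.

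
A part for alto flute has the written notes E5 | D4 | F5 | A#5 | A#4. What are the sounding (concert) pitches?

Written C4 on the alto flute sounds as G3, a perfect fourth lower; apply that shift to every note.
E5 becomes B4
D4 becomes A3
F5 becomes C5
A#5 becomes E#5
A#4 becomes E#4

B4 A3 C5 E#5 E#4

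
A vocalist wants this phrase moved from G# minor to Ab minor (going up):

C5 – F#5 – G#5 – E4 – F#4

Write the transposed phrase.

Dbb5 Gb5 Ab5 Fb4 Gb4

From G# up to Ab is a diminished second; apply that to each pitch.
C5 to Dbb5
F#5 to Gb5
G#5 to Ab5
E4 to Fb4
F#4 to Gb4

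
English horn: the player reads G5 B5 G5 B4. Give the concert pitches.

C5 E5 C5 E4

Written C4 on the English horn sounds as F3, a perfect fifth lower; apply that shift to every note.
G5 to C5
B5 to E5
G5 to C5
B4 to E4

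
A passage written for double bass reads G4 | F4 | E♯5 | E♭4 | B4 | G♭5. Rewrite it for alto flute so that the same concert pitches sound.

C4 Bb3 A#4 Ab3 E4 Cb5

First find concert pitch: the double bass sounds a perfect octave below written, so G4 F4 E♯5 E♭4 B4 G♭5 sounds G3 F3 E#4 Eb3 B3 Gb4.
Then write for alto flute: it sounds a perfect fourth below written, so the part must be a perfect fourth above concert.
G3 → C4
F3 → Bb3
E#4 → A#4
Eb3 → Ab3
B3 → E4
Gb4 → Cb5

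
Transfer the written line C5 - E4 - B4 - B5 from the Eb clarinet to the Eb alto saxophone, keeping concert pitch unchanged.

C6 E5 B5 B6

First find concert pitch: the Eb clarinet sounds a minor third above written, so C5 E4 B4 B5 sounds Eb5 G4 D5 D6.
Then write for Eb alto saxophone: it sounds a major sixth below written, so the part must be a major sixth above concert.
Eb5 → C6
G4 → E5
D5 → B5
D6 → B6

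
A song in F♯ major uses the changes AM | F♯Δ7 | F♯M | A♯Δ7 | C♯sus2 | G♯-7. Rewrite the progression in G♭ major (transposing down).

BbbM GbΔ7 GbM BbΔ7 Dbsus2 Ab-7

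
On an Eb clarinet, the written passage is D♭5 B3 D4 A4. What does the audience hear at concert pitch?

Fb5 D4 F4 C5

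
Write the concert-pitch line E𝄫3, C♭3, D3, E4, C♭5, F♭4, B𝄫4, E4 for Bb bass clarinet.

Written C4 sounds as Bb2 on the Bb bass clarinet, so concert pitches are written a major ninth up.
Ebb3 gives Fb4
Cb3 gives Db4
D3 gives E4
E4 gives F#5
Cb5 gives Db6
Fb4 gives Gb5
Bbb4 gives Cb6
E4 gives F#5

Fb4 Db4 E4 F#5 Db6 Gb5 Cb6 F#5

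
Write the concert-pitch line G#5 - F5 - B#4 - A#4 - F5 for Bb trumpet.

A#5 G5 C##5 B#4 G5

Written C4 sounds as Bb3 on the Bb trumpet, so concert pitches are written a major second up.
G#5 to A#5
F5 to G5
B#4 to C##5
A#4 to B#4
F5 to G5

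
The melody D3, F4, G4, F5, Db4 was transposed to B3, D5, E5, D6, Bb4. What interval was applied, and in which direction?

up a major sixth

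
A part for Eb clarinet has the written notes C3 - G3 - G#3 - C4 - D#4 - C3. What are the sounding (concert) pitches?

Eb3 Bb3 B3 Eb4 F#4 Eb3

Written C4 on the Eb clarinet sounds as Eb4, a minor third higher; apply that shift to every note.
C3 becomes Eb3
G3 becomes Bb3
G#3 becomes B3
C4 becomes Eb4
D#4 becomes F#4
C3 becomes Eb3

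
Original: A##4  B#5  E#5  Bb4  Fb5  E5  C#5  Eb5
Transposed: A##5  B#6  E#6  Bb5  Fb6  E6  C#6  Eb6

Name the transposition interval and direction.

up a perfect octave

Take the first pair: A##4 → A##5. A to A spans 8 letter names, so the interval is some kind of octave.
A##4 to A##5 is 12 semitones, which makes it a perfect octave; the second version is higher, so the direction is up.
Checking another pair — Eb5 → Eb6 — gives the same interval.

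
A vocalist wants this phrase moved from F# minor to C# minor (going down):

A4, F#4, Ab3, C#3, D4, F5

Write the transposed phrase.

E4 C#4 Eb3 G#2 A3 C5

From F# down to C# is a perfect fourth; apply that to each pitch.
A4 -> E4
F#4 -> C#4
Ab3 -> Eb3
C#3 -> G#2
D4 -> A3
F5 -> C5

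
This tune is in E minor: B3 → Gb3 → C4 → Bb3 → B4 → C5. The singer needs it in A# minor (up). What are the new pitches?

From E up to A# is an augmented fourth; apply that to each pitch.
B3 -> E#4
Gb3 -> C4
C4 -> F#4
Bb3 -> E4
B4 -> E#5
C5 -> F#5

E#4 C4 F#4 E4 E#5 F#5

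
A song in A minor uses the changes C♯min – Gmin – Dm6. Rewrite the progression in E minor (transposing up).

G#min Dmin Am6

A minor up to E minor is a perfect fifth; each chord root moves by that interval while the quality stays the same.
C♯min: root C♯ up a perfect fifth → G#, giving G#min.
Gmin: root G up a perfect fifth → D, giving Dmin.
Dm6: root D up a perfect fifth → A, giving Am6.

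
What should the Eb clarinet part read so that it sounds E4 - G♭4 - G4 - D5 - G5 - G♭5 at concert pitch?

C#4 Eb4 E4 B4 E5 Eb5

The Eb clarinet sounds a minor third above written, so the written part must be a minor third below concert — transpose each note down.
E4 -> C#4
Gb4 -> Eb4
G4 -> E4
D5 -> B4
G5 -> E5
Gb5 -> Eb5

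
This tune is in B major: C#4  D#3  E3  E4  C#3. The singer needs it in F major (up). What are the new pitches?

G4 A3 Bb3 Bb4 G3

B major to F major up is a diminished fifth, so every note moves up by that interval.
C#4 to G4
D#3 to A3
E3 to Bb3
E4 to Bb4
C#3 to G3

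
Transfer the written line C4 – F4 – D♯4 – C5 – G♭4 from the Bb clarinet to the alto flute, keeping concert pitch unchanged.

Eb4 Ab4 F#4 Eb5 Bbb4

First find concert pitch: the Bb clarinet sounds a major second below written, so C4 F4 D♯4 C5 G♭4 sounds Bb3 Eb4 C#4 Bb4 Fb4.
Then write for alto flute: it sounds a perfect fourth below written, so the part must be a perfect fourth above concert.
Bb3 → Eb4
Eb4 → Ab4
C#4 → F#4
Bb4 → Eb5
Fb4 → Bbb4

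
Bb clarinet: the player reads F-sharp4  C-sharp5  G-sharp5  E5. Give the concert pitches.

E4 B4 F#5 D5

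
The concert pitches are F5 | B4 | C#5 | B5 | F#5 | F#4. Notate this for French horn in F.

C6 F#5 G#5 F#6 C#6 C#5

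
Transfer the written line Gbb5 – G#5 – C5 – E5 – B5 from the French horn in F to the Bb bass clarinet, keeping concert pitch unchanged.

Dbb6 D#6 G5 B5 F#6

First find concert pitch: the French horn in F sounds a perfect fifth below written, so Gbb5 G#5 C5 E5 B5 sounds Cbb5 C#5 F4 A4 E5.
Then write for Bb bass clarinet: it sounds a major ninth below written, so the part must be a major ninth above concert.
Cbb5 → Dbb6
C#5 → D#6
F4 → G5
A4 → B5
E5 → F#6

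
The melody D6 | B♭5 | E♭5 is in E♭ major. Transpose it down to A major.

G#5 E5 A4

E♭ major to A major down is a diminished fifth, so every note moves down by that interval.
D6 to G#5
Bb5 to E5
Eb5 to A4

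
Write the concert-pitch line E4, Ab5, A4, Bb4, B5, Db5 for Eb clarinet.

C#4 F5 F#4 G4 G#5 Bb4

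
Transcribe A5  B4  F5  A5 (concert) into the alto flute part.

D6 E5 Bb5 D6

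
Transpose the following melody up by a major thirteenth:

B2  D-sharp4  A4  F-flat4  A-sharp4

G#4 B#5 F#6 Db6 F##6

B2 gives G#4
D#4 gives B#5
A4 gives F#6
Fb4 gives Db6
A#4 gives F##6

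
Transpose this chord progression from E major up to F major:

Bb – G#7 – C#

Cb A7 D

E major up to F major is a minor second; each chord root moves by that interval while the quality stays the same.
Bb: root Bb up a minor second → Cb, giving Cb.
G#7: root G# up a minor second → A, giving A7.
C#: root C# up a minor second → D, giving D.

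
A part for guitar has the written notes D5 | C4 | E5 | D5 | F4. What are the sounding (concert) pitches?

The guitar sounds a perfect octave below written, so transpose each written note down a perfect octave.
D5 → D4
C4 → C3
E5 → E4
D5 → D4
F4 → F3

D4 C3 E4 D4 F3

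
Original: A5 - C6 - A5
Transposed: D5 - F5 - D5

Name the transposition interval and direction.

down a perfect fifth

Take the first pair: A5 → D5. A to D spans 5 letter names, so the interval is some kind of fifth.
D5 to A5 is 7 semitones, which makes it a perfect fifth; the second version is lower, so the direction is down.
Checking another pair — A5 → D5 — gives the same interval.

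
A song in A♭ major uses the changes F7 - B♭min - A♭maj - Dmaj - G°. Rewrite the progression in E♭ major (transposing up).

C7 Fmin Ebmaj Amaj D°

A♭ major up to E♭ major is a perfect fifth; each chord root moves by that interval while the quality stays the same.
F7: root F up a perfect fifth → C, giving C7.
B♭min: root B♭ up a perfect fifth → F, giving Fmin.
A♭maj: root A♭ up a perfect fifth → Eb, giving Ebmaj.
Dmaj: root D up a perfect fifth → A, giving Amaj.
G°: root G up a perfect fifth → D, giving D°.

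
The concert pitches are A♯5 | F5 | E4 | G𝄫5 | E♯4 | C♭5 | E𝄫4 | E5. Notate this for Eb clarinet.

F##5 D5 C#4 Ebb5 C##4 Ab4 Cb4 C#5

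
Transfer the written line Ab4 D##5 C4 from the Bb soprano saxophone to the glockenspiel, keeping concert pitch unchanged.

Gb2 C##3 Bb1

First find concert pitch: the Bb soprano saxophone sounds a major second below written, so Ab4 D##5 C4 sounds Gb4 C##5 Bb3.
Then write for glockenspiel: it sounds a perfect fifteenth above written, so the part must be a perfect fifteenth below concert.
Gb4 → Gb2
C##5 → C##3
Bb3 → Bb1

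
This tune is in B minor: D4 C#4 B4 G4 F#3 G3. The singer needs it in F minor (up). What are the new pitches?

B minor to F minor up is a diminished fifth, so every note moves up by that interval.
D4 gives Ab4
C#4 gives G4
B4 gives F5
G4 gives Db5
F#3 gives C4
G3 gives Db4

Ab4 G4 F5 Db5 C4 Db4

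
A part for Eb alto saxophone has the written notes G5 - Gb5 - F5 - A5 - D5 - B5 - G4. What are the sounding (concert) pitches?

Bb4 Bbb4 Ab4 C5 F4 D5 Bb3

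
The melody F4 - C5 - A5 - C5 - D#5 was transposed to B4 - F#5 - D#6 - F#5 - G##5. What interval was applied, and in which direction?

From F4 to B4 is 4 letter names — a fourth of some quality.
F4 to B4 is 6 semitones, which makes it an augmented fourth; the second version is higher, so the direction is up.
Checking another pair — D#5 → G##5 — gives the same interval.

up an augmented fourth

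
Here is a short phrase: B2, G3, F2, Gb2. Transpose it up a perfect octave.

B2 becomes B3
G3 becomes G4
F2 becomes F3
Gb2 becomes Gb3

B3 G4 F3 Gb3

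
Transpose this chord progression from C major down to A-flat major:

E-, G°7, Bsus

C- Eb°7 Gsus

C major down to A-flat major is a major third; each chord root moves by that interval while the quality stays the same.
E-: root E down a major third → C, giving C-.
G°7: root G down a major third → Eb, giving Eb°7.
Bsus: root B down a major third → G, giving Gsus.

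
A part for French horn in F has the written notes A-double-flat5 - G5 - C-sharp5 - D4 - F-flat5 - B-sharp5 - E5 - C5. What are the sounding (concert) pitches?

The French horn in F sounds a perfect fifth below written, so transpose each written note down a perfect fifth.
Abb5 -> Dbb5
G5 -> C5
C#5 -> F#4
D4 -> G3
Fb5 -> Bbb4
B#5 -> E#5
E5 -> A4
C5 -> F4

Dbb5 C5 F#4 G3 Bbb4 E#5 A4 F4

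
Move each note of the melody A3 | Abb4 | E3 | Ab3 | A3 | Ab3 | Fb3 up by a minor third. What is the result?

C4 Cbb5 G3 Cb4 C4 Cb4 Abb3

A3: a third up reaches C, and 3 semitones makes it C4.
A minor third up from Abb4 gives Cbb5.
A minor third up from E3 gives G3.
Ab3 up a minor third is Cb4.
A3 up a minor third is C4.
Ab3 up a minor third is Cb4.
A minor third up from Fb3 gives Abb3.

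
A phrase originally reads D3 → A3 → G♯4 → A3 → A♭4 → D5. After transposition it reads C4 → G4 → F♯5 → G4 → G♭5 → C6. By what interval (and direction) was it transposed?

Take the first pair: D3 → C4. D to C spans 7 letter names, so the interval is some kind of seventh.
D3 to C4 is 10 semitones, which makes it a minor seventh; the second version is higher, so the direction is up.
Checking another pair — D5 → C6 — gives the same interval.

up a minor seventh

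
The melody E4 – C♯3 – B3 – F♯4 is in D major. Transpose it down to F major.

From D down to F is a major sixth; apply that to each pitch.
E4 → G3
C#3 → E2
B3 → D3
F#4 → A3

G3 E2 D3 A3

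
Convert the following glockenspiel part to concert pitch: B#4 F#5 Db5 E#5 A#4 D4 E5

B#6 F#7 Db7 E#7 A#6 D6 E7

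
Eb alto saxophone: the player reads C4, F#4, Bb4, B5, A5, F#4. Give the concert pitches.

Eb3 A3 Db4 D5 C5 A3

Written C4 on the Eb alto saxophone sounds as Eb3, a major sixth lower; apply that shift to every note.
C4 becomes Eb3
F#4 becomes A3
Bb4 becomes Db4
B5 becomes D5
A5 becomes C5
F#4 becomes A3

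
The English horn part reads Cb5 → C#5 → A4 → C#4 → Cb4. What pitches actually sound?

Fb4 F#4 D4 F#3 Fb3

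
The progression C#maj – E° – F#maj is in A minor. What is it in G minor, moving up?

Bmaj D° Emaj

A minor up to G minor is a minor seventh; each chord root moves by that interval while the quality stays the same.
C#maj: root C# up a minor seventh → B, giving Bmaj.
E°: root E up a minor seventh → D, giving D°.
F#maj: root F# up a minor seventh → E, giving Emaj.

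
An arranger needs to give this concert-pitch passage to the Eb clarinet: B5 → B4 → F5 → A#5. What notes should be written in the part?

G#5 G#4 D5 F##5

The Eb clarinet sounds a minor third above written, so the written part must be a minor third below concert — transpose each note down.
B5 gives G#5
B4 gives G#4
F5 gives D5
A#5 gives F##5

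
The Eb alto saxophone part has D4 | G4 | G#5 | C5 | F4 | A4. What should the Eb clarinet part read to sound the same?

D3 G3 G#4 C4 F3 A3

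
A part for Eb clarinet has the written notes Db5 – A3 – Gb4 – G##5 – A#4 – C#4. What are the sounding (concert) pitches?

Fb5 C4 Bbb4 B#5 C#5 E4

Written C4 on the Eb clarinet sounds as Eb4, a minor third higher; apply that shift to every note.
Db5 → Fb5
A3 → C4
Gb4 → Bbb4
G##5 → B#5
A#4 → C#5
C#4 → E4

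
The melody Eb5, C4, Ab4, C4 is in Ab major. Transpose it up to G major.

D6 B4 G5 B4

Ab major to G major up is a major seventh, so every note moves up by that interval.
Eb5 -> D6
C4 -> B4
Ab4 -> G5
C4 -> B4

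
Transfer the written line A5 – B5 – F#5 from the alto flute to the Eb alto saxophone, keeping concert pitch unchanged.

First find concert pitch: the alto flute sounds a perfect fourth below written, so A5 B5 F#5 sounds E5 F#5 C#5.
Then write for Eb alto saxophone: it sounds a major sixth below written, so the part must be a major sixth above concert.
E5 → C#6
F#5 → D#6
C#5 → A#5

C#6 D#6 A#5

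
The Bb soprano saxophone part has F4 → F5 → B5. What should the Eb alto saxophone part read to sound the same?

C5 C6 F#6

First find concert pitch: the Bb soprano saxophone sounds a major second below written, so F4 F5 B5 sounds Eb4 Eb5 A5.
Then write for Eb alto saxophone: it sounds a major sixth below written, so the part must be a major sixth above concert.
Eb4 → C5
Eb5 → C6
A5 → F#6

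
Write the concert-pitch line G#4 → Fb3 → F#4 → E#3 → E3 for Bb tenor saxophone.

A#5 Gb4 G#5 F##4 F#4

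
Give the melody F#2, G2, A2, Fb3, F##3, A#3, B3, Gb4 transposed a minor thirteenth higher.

D4 Eb4 F4 Dbb5 D#5 F#5 G5 Ebb6

F#2 to D4
G2 to Eb4
A2 to F4
Fb3 to Dbb5
F##3 to D#5
A#3 to F#5
B3 to G5
Gb4 to Ebb6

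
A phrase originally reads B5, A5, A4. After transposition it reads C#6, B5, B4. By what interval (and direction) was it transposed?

From B5 to C#6 is 2 letter names — a second of some quality.
B5 to C#6 is 2 semitones, which makes it a major second; the second version is higher, so the direction is up.
Checking another pair — A4 → B4 — gives the same interval.

up a major second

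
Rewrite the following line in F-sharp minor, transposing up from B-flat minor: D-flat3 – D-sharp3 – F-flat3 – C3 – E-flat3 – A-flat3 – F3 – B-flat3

From B-flat up to F-sharp is an augmented fifth; apply that to each pitch.
Db3 to A3
D#3 to A##3
Fb3 to C4
C3 to G#3
Eb3 to B3
Ab3 to E4
F3 to C#4
Bb3 to F#4

A3 A##3 C4 G#3 B3 E4 C#4 F#4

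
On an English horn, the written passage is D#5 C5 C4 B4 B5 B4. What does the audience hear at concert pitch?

G#4 F4 F3 E4 E5 E4

The English horn sounds a perfect fifth below written, so transpose each written note down a perfect fifth.
D#5 gives G#4
C5 gives F4
C4 gives F3
B4 gives E4
B5 gives E5
B4 gives E4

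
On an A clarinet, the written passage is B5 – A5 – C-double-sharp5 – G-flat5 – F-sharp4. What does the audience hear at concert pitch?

G#5 F#5 A##4 Eb5 D#4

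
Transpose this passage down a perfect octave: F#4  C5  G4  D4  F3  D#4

F#3 C4 G3 D3 F2 D#3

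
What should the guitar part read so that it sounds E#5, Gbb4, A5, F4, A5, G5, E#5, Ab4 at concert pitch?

E#6 Gbb5 A6 F5 A6 G6 E#6 Ab5

The guitar sounds a perfect octave below written, so the written part must be a perfect octave above concert — transpose each note up.
E#5 becomes E#6
Gbb4 becomes Gbb5
A5 becomes A6
F4 becomes F5
A5 becomes A6
G5 becomes G6
E#5 becomes E#6
Ab4 becomes Ab5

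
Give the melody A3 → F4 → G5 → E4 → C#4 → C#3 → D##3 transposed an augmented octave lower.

Ab2 Fb3 Gb4 Eb3 C3 C2 D#2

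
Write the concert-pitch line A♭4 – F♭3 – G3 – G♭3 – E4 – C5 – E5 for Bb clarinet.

Bb4 Gb3 A3 Ab3 F#4 D5 F#5

The Bb clarinet sounds a major second below written, so the written part must be a major second above concert — transpose each note up.
Ab4 gives Bb4
Fb3 gives Gb3
G3 gives A3
Gb3 gives Ab3
E4 gives F#4
C5 gives D5
E5 gives F#5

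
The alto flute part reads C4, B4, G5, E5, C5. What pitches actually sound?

G3 F#4 D5 B4 G4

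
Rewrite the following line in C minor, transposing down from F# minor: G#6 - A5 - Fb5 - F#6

D6 Eb5 Cbb5 C6

F# minor to C minor down is an augmented fourth, so every note moves down by that interval.
G#6 becomes D6
A5 becomes Eb5
Fb5 becomes Cbb5
F#6 becomes C6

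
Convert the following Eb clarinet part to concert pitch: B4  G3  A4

D5 Bb3 C5

Written C4 on the Eb clarinet sounds as Eb4, a minor third higher; apply that shift to every note.
B4 → D5
G3 → Bb3
A4 → C5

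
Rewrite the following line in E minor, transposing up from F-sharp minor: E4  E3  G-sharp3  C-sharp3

From F-sharp up to E is a minor seventh; apply that to each pitch.
E4 -> D5
E3 -> D4
G#3 -> F#4
C#3 -> B3

D5 D4 F#4 B3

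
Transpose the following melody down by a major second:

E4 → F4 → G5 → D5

E4: a second down reaches D, and 2 semitones makes it D4.
F4 down a major second is Eb4.
A major second down from G5 gives F5.
A major second down from D5 gives C5.

D4 Eb4 F5 C5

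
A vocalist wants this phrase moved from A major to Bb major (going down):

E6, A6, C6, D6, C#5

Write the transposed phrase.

F5 Bb5 Db5 Eb5 D4

A major to Bb major down is a major seventh, so every note moves down by that interval.
E6 → F5
A6 → Bb5
C6 → Db5
D6 → Eb5
C#5 → D4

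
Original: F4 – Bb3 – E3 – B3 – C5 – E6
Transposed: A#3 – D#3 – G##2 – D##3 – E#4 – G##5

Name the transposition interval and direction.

Take the first pair: F4 → A#3. F to A spans 6 letter names, so the interval is some kind of sixth.
A#3 to F4 is 7 semitones, which makes it a diminished sixth; the second version is lower, so the direction is down.
Checking another pair — E6 → G##5 — gives the same interval.

down a diminished sixth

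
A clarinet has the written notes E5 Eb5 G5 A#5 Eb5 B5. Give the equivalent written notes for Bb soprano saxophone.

D#5 D5 F#5 G##5 D5 A#5

First find concert pitch: the A clarinet sounds a minor third below written, so E5 Eb5 G5 A#5 Eb5 B5 sounds C#5 C5 E5 F##5 C5 G#5.
Then write for Bb soprano saxophone: it sounds a major second below written, so the part must be a major second above concert.
C#5 → D#5
C5 → D5
E5 → F#5
F##5 → G##5
C5 → D5
G#5 → A#5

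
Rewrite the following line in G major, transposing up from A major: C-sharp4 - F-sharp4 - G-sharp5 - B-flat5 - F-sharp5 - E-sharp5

B4 E5 F#6 Ab6 E6 D#6

A major to G major up is a minor seventh, so every note moves up by that interval.
C#4 becomes B4
F#4 becomes E5
G#5 becomes F#6
Bb5 becomes Ab6
F#5 becomes E6
E#5 becomes D#6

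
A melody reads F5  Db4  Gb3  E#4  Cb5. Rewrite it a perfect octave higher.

F6 Db5 Gb4 E#5 Cb6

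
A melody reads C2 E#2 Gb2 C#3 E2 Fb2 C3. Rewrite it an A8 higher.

C#3 E##3 G3 C##4 E#3 F3 C#4

C2: an octave up reaches C, and 13 semitones makes it C#3.
E#2: an octave up reaches E, and 13 semitones makes it E##3.
Gb2: an octave up reaches G, and 13 semitones makes it G3.
C#3: an octave up reaches C, and 13 semitones makes it C##4.
E2 up an augmented octave is E#3.
Fb2 up an augmented octave is F3.
An augmented octave up from C3 gives C#4.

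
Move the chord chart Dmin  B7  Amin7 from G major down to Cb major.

G major down to Cb major is an augmented fifth; each chord root moves by that interval while the quality stays the same.
Dmin: root D down an augmented fifth → Gb, giving Gbmin.
B7: root B down an augmented fifth → Eb, giving Eb7.
Amin7: root A down an augmented fifth → Db, giving Dbmin7.

Gbmin Eb7 Dbmin7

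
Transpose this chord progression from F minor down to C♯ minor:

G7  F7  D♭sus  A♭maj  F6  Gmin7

D#7 C#7 Asus Emaj C#6 D#min7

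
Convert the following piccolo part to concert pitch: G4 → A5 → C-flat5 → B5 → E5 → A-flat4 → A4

G5 A6 Cb6 B6 E6 Ab5 A5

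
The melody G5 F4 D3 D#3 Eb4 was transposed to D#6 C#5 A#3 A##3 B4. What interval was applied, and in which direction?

up an augmented fifth

From G5 to D#6 is 5 letter names — a fifth of some quality.
G5 to D#6 is 8 semitones, which makes it an augmented fifth; the second version is higher, so the direction is up.
Checking another pair — Eb4 → B4 — gives the same interval.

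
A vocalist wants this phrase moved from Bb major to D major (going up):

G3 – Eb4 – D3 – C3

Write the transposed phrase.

B3 G4 F#3 E3

From Bb up to D is a major third; apply that to each pitch.
G3 → B3
Eb4 → G4
D3 → F#3
C3 → E3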